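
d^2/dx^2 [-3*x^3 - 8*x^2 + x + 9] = -18*x - 16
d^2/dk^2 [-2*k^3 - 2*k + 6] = -12*k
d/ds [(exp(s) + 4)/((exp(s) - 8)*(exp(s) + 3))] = (-exp(2*s) - 8*exp(s) - 4)*exp(s)/(exp(4*s) - 10*exp(3*s) - 23*exp(2*s) + 240*exp(s) + 576)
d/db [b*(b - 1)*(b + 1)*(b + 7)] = 4*b^3 + 21*b^2 - 2*b - 7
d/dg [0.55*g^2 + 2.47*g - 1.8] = 1.1*g + 2.47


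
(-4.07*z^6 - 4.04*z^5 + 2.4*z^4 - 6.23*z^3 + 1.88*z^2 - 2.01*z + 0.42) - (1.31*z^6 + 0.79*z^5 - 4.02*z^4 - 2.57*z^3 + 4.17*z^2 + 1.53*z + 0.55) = -5.38*z^6 - 4.83*z^5 + 6.42*z^4 - 3.66*z^3 - 2.29*z^2 - 3.54*z - 0.13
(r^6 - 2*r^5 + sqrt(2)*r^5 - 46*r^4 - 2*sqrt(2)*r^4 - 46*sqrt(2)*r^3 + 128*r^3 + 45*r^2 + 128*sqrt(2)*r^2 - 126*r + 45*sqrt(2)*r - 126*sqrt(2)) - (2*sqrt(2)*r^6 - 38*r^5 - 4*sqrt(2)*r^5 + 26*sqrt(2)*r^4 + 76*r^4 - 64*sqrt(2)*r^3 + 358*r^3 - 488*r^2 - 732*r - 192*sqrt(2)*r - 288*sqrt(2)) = -2*sqrt(2)*r^6 + r^6 + 5*sqrt(2)*r^5 + 36*r^5 - 122*r^4 - 28*sqrt(2)*r^4 - 230*r^3 + 18*sqrt(2)*r^3 + 128*sqrt(2)*r^2 + 533*r^2 + 237*sqrt(2)*r + 606*r + 162*sqrt(2)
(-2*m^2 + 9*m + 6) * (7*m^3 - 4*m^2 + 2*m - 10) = -14*m^5 + 71*m^4 + 2*m^3 + 14*m^2 - 78*m - 60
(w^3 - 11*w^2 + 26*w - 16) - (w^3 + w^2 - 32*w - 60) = -12*w^2 + 58*w + 44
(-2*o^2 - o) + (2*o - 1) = -2*o^2 + o - 1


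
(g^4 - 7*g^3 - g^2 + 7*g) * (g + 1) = g^5 - 6*g^4 - 8*g^3 + 6*g^2 + 7*g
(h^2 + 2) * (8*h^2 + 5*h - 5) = 8*h^4 + 5*h^3 + 11*h^2 + 10*h - 10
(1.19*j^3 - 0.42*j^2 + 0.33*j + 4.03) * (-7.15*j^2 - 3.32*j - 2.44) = -8.5085*j^5 - 0.9478*j^4 - 3.8687*j^3 - 28.8853*j^2 - 14.1848*j - 9.8332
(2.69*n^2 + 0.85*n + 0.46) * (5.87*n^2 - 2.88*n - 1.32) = 15.7903*n^4 - 2.7577*n^3 - 3.2986*n^2 - 2.4468*n - 0.6072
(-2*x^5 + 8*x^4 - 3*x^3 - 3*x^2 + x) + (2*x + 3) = -2*x^5 + 8*x^4 - 3*x^3 - 3*x^2 + 3*x + 3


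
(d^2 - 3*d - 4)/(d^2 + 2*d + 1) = (d - 4)/(d + 1)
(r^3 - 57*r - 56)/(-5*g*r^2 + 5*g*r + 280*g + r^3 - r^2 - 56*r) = (r + 1)/(-5*g + r)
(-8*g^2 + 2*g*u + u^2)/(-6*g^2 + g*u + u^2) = (4*g + u)/(3*g + u)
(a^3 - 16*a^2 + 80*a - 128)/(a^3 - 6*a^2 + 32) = (a - 8)/(a + 2)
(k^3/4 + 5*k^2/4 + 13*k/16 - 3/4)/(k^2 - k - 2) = (-4*k^3 - 20*k^2 - 13*k + 12)/(16*(-k^2 + k + 2))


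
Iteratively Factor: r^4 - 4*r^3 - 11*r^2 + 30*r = (r)*(r^3 - 4*r^2 - 11*r + 30) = r*(r + 3)*(r^2 - 7*r + 10) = r*(r - 5)*(r + 3)*(r - 2)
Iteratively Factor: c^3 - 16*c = (c)*(c^2 - 16) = c*(c + 4)*(c - 4)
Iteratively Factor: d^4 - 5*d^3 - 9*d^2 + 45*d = (d)*(d^3 - 5*d^2 - 9*d + 45) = d*(d + 3)*(d^2 - 8*d + 15) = d*(d - 3)*(d + 3)*(d - 5)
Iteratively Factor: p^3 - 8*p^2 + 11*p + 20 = (p + 1)*(p^2 - 9*p + 20) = (p - 4)*(p + 1)*(p - 5)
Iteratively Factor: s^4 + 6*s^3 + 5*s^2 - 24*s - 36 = (s - 2)*(s^3 + 8*s^2 + 21*s + 18) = (s - 2)*(s + 3)*(s^2 + 5*s + 6) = (s - 2)*(s + 3)^2*(s + 2)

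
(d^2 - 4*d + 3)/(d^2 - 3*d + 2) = (d - 3)/(d - 2)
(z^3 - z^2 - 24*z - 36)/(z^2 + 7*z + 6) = (z^3 - z^2 - 24*z - 36)/(z^2 + 7*z + 6)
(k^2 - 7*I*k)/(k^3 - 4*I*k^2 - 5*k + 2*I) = k*(k - 7*I)/(k^3 - 4*I*k^2 - 5*k + 2*I)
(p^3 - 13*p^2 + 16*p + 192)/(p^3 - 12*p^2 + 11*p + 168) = (p - 8)/(p - 7)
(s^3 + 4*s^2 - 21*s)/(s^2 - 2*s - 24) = s*(-s^2 - 4*s + 21)/(-s^2 + 2*s + 24)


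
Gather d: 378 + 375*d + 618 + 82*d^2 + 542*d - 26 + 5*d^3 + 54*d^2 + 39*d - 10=5*d^3 + 136*d^2 + 956*d + 960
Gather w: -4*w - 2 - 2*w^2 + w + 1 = -2*w^2 - 3*w - 1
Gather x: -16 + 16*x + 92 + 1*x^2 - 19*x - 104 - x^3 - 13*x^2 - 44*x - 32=-x^3 - 12*x^2 - 47*x - 60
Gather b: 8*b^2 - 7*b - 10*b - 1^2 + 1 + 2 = 8*b^2 - 17*b + 2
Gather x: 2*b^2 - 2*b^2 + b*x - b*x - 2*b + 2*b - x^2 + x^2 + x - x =0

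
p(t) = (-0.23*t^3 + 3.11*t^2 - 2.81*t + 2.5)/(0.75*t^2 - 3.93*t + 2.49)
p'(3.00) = -5.17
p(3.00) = -6.22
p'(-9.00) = -0.36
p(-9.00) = 4.54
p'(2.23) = -2.17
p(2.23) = -3.60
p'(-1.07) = -0.45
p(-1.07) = 1.24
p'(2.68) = -3.52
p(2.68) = -4.85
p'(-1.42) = -0.47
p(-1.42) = 1.40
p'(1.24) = 1.47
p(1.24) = -2.73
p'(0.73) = 13311.43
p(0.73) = 97.07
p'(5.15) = -27.23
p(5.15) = 18.25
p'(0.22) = 1.76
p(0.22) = 1.22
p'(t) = (3.93 - 1.5*t)*(-0.23*t^3 + 3.11*t^2 - 2.81*t + 2.5)/(0.75*t^2 - 3.93*t + 2.49)^2 + (-0.69*t^2 + 6.22*t - 2.81)/(0.75*t^2 - 3.93*t + 2.49)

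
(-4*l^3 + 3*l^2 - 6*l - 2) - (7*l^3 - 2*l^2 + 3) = -11*l^3 + 5*l^2 - 6*l - 5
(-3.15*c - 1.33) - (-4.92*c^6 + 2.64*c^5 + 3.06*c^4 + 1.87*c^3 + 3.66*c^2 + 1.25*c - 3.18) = 4.92*c^6 - 2.64*c^5 - 3.06*c^4 - 1.87*c^3 - 3.66*c^2 - 4.4*c + 1.85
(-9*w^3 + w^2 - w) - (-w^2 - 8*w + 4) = -9*w^3 + 2*w^2 + 7*w - 4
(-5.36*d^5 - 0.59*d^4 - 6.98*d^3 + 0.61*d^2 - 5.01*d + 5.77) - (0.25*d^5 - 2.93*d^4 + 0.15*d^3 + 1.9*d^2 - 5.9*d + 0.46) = -5.61*d^5 + 2.34*d^4 - 7.13*d^3 - 1.29*d^2 + 0.890000000000001*d + 5.31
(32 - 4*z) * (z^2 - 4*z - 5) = -4*z^3 + 48*z^2 - 108*z - 160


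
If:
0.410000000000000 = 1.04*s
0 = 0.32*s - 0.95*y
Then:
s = 0.39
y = 0.13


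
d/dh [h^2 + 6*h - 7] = 2*h + 6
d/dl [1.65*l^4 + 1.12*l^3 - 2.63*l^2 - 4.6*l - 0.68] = 6.6*l^3 + 3.36*l^2 - 5.26*l - 4.6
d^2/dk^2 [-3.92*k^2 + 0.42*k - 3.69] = -7.84000000000000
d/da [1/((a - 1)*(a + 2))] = (-2*a - 1)/(a^4 + 2*a^3 - 3*a^2 - 4*a + 4)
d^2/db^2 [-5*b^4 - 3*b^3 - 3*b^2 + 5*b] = -60*b^2 - 18*b - 6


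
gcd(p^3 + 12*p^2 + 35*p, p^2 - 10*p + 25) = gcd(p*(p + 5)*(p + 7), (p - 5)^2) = 1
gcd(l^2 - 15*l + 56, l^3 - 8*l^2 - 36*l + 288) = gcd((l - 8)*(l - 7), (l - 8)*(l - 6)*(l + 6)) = l - 8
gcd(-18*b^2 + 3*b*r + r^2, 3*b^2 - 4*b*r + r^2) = -3*b + r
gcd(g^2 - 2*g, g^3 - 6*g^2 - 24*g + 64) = g - 2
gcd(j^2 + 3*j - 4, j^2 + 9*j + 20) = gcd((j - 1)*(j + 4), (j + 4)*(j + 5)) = j + 4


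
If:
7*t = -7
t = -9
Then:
No Solution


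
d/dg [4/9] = 0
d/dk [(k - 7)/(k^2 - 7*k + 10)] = (k^2 - 7*k - (k - 7)*(2*k - 7) + 10)/(k^2 - 7*k + 10)^2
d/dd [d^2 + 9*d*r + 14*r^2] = 2*d + 9*r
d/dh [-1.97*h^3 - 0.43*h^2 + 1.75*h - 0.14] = -5.91*h^2 - 0.86*h + 1.75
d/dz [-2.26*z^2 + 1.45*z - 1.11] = 1.45 - 4.52*z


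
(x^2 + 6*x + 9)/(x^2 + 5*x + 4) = (x^2 + 6*x + 9)/(x^2 + 5*x + 4)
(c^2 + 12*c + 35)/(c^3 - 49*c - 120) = (c + 7)/(c^2 - 5*c - 24)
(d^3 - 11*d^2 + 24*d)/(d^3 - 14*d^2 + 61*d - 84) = d*(d - 8)/(d^2 - 11*d + 28)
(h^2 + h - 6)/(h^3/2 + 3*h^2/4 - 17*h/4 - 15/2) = 4*(h^2 + h - 6)/(2*h^3 + 3*h^2 - 17*h - 30)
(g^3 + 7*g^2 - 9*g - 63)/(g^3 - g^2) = (g^3 + 7*g^2 - 9*g - 63)/(g^2*(g - 1))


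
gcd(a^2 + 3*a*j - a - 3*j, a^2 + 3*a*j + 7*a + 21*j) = a + 3*j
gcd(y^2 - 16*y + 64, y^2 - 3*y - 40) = y - 8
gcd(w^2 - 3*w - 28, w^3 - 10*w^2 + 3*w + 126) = w - 7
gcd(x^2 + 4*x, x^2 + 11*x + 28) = x + 4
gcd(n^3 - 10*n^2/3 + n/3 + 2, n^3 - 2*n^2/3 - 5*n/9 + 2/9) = n^2 - n/3 - 2/3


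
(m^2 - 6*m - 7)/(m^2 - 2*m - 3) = (m - 7)/(m - 3)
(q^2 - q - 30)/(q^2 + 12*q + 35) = (q - 6)/(q + 7)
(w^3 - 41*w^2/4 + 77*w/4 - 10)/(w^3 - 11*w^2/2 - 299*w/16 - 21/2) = 4*(4*w^2 - 9*w + 5)/(16*w^2 + 40*w + 21)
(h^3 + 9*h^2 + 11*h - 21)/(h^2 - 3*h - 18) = (h^2 + 6*h - 7)/(h - 6)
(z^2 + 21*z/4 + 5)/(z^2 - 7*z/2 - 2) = (4*z^2 + 21*z + 20)/(2*(2*z^2 - 7*z - 4))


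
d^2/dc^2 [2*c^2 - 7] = 4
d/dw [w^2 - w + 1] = 2*w - 1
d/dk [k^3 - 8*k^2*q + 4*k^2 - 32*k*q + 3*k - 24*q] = 3*k^2 - 16*k*q + 8*k - 32*q + 3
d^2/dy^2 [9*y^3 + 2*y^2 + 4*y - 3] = 54*y + 4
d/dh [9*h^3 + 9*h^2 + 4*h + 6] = 27*h^2 + 18*h + 4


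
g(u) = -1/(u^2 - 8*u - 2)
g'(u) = -(8 - 2*u)/(u^2 - 8*u - 2)^2 = 2*(u - 4)/(-u^2 + 8*u + 2)^2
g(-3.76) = -0.02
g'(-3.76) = -0.01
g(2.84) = 0.06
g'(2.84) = -0.01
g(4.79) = 0.06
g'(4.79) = 0.01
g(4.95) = 0.06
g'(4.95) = 0.01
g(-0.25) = -16.00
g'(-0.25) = -2176.00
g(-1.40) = -0.09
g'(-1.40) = -0.09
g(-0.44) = -0.58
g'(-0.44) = -3.02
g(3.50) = 0.06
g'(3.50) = -0.00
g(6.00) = 0.07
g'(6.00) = 0.02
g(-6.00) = -0.01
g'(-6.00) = 0.00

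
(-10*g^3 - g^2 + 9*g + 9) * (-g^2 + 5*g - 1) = 10*g^5 - 49*g^4 - 4*g^3 + 37*g^2 + 36*g - 9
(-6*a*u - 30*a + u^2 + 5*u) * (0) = 0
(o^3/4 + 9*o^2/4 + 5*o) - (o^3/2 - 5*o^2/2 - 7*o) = -o^3/4 + 19*o^2/4 + 12*o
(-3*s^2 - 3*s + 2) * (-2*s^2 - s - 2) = 6*s^4 + 9*s^3 + 5*s^2 + 4*s - 4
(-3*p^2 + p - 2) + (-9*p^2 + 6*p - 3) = -12*p^2 + 7*p - 5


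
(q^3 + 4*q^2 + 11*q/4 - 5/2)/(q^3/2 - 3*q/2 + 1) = (4*q^2 + 8*q - 5)/(2*(q^2 - 2*q + 1))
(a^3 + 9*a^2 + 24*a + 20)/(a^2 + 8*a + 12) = (a^2 + 7*a + 10)/(a + 6)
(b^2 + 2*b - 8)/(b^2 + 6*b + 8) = (b - 2)/(b + 2)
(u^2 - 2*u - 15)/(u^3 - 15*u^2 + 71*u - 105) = (u + 3)/(u^2 - 10*u + 21)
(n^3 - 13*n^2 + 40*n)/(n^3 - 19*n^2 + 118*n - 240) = n/(n - 6)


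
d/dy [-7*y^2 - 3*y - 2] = -14*y - 3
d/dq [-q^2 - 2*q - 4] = -2*q - 2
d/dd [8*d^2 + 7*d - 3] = 16*d + 7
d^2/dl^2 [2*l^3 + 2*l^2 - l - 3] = 12*l + 4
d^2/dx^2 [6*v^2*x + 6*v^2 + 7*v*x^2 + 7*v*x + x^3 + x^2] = 14*v + 6*x + 2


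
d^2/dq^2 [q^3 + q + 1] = 6*q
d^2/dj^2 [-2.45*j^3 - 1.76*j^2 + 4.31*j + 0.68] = -14.7*j - 3.52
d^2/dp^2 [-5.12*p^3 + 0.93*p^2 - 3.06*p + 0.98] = 1.86 - 30.72*p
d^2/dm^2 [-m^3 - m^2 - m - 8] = -6*m - 2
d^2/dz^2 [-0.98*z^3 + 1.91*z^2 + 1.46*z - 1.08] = 3.82 - 5.88*z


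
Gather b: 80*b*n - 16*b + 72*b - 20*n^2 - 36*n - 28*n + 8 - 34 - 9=b*(80*n + 56) - 20*n^2 - 64*n - 35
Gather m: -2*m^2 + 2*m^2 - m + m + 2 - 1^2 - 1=0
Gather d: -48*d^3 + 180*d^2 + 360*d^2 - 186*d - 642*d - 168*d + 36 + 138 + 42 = -48*d^3 + 540*d^2 - 996*d + 216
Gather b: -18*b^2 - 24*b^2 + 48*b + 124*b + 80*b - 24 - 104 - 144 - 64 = -42*b^2 + 252*b - 336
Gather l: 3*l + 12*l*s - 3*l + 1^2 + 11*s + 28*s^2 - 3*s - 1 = 12*l*s + 28*s^2 + 8*s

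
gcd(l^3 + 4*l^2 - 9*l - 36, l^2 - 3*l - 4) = 1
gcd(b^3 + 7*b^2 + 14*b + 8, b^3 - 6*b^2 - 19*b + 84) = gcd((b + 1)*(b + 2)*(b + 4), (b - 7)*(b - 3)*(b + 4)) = b + 4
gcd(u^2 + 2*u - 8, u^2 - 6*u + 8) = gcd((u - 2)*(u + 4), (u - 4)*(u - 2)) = u - 2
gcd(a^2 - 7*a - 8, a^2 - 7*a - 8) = a^2 - 7*a - 8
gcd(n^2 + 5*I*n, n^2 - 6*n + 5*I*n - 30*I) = n + 5*I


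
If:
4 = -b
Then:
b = -4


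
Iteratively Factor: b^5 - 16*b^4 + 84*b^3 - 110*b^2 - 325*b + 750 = (b - 5)*(b^4 - 11*b^3 + 29*b^2 + 35*b - 150) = (b - 5)*(b - 3)*(b^3 - 8*b^2 + 5*b + 50) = (b - 5)^2*(b - 3)*(b^2 - 3*b - 10) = (b - 5)^2*(b - 3)*(b + 2)*(b - 5)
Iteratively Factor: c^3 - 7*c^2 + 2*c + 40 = (c - 5)*(c^2 - 2*c - 8) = (c - 5)*(c - 4)*(c + 2)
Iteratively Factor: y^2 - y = (y)*(y - 1)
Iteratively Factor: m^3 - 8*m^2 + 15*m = (m)*(m^2 - 8*m + 15) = m*(m - 5)*(m - 3)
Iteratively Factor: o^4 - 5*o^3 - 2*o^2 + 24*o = (o + 2)*(o^3 - 7*o^2 + 12*o) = (o - 4)*(o + 2)*(o^2 - 3*o) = o*(o - 4)*(o + 2)*(o - 3)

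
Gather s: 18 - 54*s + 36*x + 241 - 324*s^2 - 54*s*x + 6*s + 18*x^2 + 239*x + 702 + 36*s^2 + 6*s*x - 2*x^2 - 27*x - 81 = -288*s^2 + s*(-48*x - 48) + 16*x^2 + 248*x + 880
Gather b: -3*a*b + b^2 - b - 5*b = b^2 + b*(-3*a - 6)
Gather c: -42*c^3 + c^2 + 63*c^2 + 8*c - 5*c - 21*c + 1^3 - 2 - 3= -42*c^3 + 64*c^2 - 18*c - 4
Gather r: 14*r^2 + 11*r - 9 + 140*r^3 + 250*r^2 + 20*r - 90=140*r^3 + 264*r^2 + 31*r - 99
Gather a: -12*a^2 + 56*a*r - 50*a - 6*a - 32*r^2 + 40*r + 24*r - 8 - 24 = -12*a^2 + a*(56*r - 56) - 32*r^2 + 64*r - 32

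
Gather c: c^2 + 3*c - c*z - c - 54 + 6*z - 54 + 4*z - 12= c^2 + c*(2 - z) + 10*z - 120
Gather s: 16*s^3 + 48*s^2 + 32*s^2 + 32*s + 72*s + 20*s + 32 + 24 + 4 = 16*s^3 + 80*s^2 + 124*s + 60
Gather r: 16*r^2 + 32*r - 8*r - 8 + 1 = 16*r^2 + 24*r - 7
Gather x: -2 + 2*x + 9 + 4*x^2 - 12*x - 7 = 4*x^2 - 10*x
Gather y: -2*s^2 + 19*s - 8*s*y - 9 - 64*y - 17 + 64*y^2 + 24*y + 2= -2*s^2 + 19*s + 64*y^2 + y*(-8*s - 40) - 24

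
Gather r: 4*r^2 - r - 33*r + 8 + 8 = 4*r^2 - 34*r + 16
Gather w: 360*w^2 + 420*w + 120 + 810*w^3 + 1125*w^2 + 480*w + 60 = 810*w^3 + 1485*w^2 + 900*w + 180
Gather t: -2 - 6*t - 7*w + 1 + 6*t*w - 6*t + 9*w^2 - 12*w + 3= t*(6*w - 12) + 9*w^2 - 19*w + 2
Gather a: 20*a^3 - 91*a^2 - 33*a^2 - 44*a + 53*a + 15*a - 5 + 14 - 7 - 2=20*a^3 - 124*a^2 + 24*a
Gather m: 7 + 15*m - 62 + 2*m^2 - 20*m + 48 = 2*m^2 - 5*m - 7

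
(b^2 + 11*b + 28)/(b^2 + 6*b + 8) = (b + 7)/(b + 2)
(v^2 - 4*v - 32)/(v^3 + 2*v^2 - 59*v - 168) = (v + 4)/(v^2 + 10*v + 21)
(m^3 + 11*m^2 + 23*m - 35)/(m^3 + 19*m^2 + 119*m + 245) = (m - 1)/(m + 7)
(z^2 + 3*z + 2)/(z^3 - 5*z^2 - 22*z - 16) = 1/(z - 8)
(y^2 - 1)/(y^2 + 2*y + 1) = (y - 1)/(y + 1)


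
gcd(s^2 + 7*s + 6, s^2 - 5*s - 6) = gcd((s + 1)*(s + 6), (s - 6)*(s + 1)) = s + 1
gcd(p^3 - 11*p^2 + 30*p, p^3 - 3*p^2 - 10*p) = p^2 - 5*p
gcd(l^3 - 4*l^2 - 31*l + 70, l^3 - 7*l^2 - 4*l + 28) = l^2 - 9*l + 14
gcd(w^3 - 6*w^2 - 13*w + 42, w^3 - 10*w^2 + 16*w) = w - 2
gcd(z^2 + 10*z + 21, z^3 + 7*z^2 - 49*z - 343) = z + 7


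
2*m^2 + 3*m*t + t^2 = (m + t)*(2*m + t)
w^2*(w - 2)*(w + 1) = w^4 - w^3 - 2*w^2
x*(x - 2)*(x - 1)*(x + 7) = x^4 + 4*x^3 - 19*x^2 + 14*x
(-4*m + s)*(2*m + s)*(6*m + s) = -48*m^3 - 20*m^2*s + 4*m*s^2 + s^3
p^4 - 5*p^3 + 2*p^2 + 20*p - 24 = (p - 3)*(p - 2)^2*(p + 2)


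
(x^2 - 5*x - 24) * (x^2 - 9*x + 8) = x^4 - 14*x^3 + 29*x^2 + 176*x - 192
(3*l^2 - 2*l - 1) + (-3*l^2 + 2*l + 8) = 7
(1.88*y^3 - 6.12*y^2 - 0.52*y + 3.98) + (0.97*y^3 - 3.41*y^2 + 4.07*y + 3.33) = 2.85*y^3 - 9.53*y^2 + 3.55*y + 7.31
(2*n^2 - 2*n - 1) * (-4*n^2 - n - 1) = -8*n^4 + 6*n^3 + 4*n^2 + 3*n + 1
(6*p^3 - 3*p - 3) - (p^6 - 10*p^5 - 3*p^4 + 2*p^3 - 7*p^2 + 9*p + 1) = -p^6 + 10*p^5 + 3*p^4 + 4*p^3 + 7*p^2 - 12*p - 4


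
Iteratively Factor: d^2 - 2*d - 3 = (d - 3)*(d + 1)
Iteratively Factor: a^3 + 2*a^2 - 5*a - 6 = (a + 1)*(a^2 + a - 6) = (a - 2)*(a + 1)*(a + 3)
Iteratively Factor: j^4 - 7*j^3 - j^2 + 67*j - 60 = (j - 4)*(j^3 - 3*j^2 - 13*j + 15) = (j - 4)*(j + 3)*(j^2 - 6*j + 5) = (j - 5)*(j - 4)*(j + 3)*(j - 1)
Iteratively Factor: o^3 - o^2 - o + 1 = (o - 1)*(o^2 - 1) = (o - 1)^2*(o + 1)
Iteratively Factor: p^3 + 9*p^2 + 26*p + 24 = (p + 2)*(p^2 + 7*p + 12) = (p + 2)*(p + 3)*(p + 4)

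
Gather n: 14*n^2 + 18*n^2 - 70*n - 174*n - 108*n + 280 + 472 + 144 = 32*n^2 - 352*n + 896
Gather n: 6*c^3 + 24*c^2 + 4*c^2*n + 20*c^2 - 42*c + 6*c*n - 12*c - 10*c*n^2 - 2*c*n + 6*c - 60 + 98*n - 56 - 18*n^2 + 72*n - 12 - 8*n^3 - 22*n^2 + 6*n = 6*c^3 + 44*c^2 - 48*c - 8*n^3 + n^2*(-10*c - 40) + n*(4*c^2 + 4*c + 176) - 128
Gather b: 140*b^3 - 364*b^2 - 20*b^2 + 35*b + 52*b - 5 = 140*b^3 - 384*b^2 + 87*b - 5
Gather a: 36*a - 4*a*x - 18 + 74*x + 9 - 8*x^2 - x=a*(36 - 4*x) - 8*x^2 + 73*x - 9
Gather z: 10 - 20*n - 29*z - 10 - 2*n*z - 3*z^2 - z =-20*n - 3*z^2 + z*(-2*n - 30)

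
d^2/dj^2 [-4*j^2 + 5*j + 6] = -8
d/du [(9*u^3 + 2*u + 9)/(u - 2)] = (18*u^3 - 54*u^2 - 13)/(u^2 - 4*u + 4)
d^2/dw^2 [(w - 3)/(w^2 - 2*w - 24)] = 2*((5 - 3*w)*(-w^2 + 2*w + 24) - 4*(w - 3)*(w - 1)^2)/(-w^2 + 2*w + 24)^3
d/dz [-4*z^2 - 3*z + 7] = -8*z - 3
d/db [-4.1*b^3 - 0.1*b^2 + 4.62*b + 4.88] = -12.3*b^2 - 0.2*b + 4.62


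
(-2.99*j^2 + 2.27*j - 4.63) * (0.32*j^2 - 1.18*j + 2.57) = -0.9568*j^4 + 4.2546*j^3 - 11.8445*j^2 + 11.2973*j - 11.8991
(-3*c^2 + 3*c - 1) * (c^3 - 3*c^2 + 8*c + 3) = -3*c^5 + 12*c^4 - 34*c^3 + 18*c^2 + c - 3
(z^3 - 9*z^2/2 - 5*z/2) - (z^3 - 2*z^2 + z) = -5*z^2/2 - 7*z/2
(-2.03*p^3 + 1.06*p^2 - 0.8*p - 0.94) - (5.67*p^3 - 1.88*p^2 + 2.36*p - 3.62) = -7.7*p^3 + 2.94*p^2 - 3.16*p + 2.68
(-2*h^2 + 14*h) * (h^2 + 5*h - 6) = -2*h^4 + 4*h^3 + 82*h^2 - 84*h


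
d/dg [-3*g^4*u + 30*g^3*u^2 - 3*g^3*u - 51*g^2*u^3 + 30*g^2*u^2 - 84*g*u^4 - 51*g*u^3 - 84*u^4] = 3*u*(-4*g^3 + 30*g^2*u - 3*g^2 - 34*g*u^2 + 20*g*u - 28*u^3 - 17*u^2)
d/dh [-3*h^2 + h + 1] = 1 - 6*h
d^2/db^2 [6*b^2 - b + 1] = 12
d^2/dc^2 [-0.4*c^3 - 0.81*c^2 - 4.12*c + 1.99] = -2.4*c - 1.62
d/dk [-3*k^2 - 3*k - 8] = -6*k - 3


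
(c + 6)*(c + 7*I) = c^2 + 6*c + 7*I*c + 42*I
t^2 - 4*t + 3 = (t - 3)*(t - 1)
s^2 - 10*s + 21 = (s - 7)*(s - 3)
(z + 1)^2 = z^2 + 2*z + 1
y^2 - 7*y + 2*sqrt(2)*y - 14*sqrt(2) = (y - 7)*(y + 2*sqrt(2))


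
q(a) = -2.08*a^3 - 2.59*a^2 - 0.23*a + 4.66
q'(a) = -6.24*a^2 - 5.18*a - 0.23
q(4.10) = -183.18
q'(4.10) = -126.36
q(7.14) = -886.13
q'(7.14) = -355.33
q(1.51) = -8.75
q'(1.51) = -22.28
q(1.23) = -3.41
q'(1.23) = -16.04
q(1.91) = -19.72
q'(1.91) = -32.89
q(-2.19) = 14.59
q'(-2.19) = -18.81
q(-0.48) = 4.40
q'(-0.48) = 0.82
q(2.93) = -70.57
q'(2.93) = -68.98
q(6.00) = -539.24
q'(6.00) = -255.95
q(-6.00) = 362.08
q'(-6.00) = -193.79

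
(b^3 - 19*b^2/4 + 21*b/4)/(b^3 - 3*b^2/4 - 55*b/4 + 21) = b/(b + 4)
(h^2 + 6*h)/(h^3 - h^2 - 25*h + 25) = h*(h + 6)/(h^3 - h^2 - 25*h + 25)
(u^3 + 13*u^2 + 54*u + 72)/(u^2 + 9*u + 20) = (u^2 + 9*u + 18)/(u + 5)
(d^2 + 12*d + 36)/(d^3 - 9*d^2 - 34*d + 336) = (d + 6)/(d^2 - 15*d + 56)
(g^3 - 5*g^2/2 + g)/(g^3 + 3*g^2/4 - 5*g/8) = 4*(g - 2)/(4*g + 5)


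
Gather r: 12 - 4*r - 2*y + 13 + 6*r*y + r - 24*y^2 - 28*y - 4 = r*(6*y - 3) - 24*y^2 - 30*y + 21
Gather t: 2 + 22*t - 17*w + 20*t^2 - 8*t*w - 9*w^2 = 20*t^2 + t*(22 - 8*w) - 9*w^2 - 17*w + 2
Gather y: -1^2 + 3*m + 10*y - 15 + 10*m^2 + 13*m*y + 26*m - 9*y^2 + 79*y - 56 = 10*m^2 + 29*m - 9*y^2 + y*(13*m + 89) - 72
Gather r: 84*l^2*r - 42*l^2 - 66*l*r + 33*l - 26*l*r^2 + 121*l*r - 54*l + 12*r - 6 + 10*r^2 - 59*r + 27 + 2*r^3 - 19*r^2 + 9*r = -42*l^2 - 21*l + 2*r^3 + r^2*(-26*l - 9) + r*(84*l^2 + 55*l - 38) + 21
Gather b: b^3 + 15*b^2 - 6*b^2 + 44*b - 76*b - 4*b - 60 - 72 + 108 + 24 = b^3 + 9*b^2 - 36*b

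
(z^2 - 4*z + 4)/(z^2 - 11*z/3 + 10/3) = 3*(z - 2)/(3*z - 5)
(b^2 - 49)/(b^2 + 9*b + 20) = (b^2 - 49)/(b^2 + 9*b + 20)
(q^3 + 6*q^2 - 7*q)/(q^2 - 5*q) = (q^2 + 6*q - 7)/(q - 5)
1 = 1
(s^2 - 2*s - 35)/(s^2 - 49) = (s + 5)/(s + 7)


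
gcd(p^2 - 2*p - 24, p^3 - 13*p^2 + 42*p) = p - 6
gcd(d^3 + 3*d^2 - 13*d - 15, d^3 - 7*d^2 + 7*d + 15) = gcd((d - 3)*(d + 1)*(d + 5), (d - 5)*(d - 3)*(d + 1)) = d^2 - 2*d - 3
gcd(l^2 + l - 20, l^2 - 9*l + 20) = l - 4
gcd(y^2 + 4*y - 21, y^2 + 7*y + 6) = 1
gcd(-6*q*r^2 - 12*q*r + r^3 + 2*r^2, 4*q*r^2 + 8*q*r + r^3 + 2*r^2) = r^2 + 2*r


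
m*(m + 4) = m^2 + 4*m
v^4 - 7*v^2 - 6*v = v*(v - 3)*(v + 1)*(v + 2)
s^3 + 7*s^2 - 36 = (s - 2)*(s + 3)*(s + 6)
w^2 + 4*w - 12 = (w - 2)*(w + 6)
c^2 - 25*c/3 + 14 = (c - 6)*(c - 7/3)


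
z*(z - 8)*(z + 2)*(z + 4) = z^4 - 2*z^3 - 40*z^2 - 64*z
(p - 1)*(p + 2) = p^2 + p - 2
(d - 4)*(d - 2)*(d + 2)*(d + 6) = d^4 + 2*d^3 - 28*d^2 - 8*d + 96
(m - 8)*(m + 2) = m^2 - 6*m - 16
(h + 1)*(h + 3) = h^2 + 4*h + 3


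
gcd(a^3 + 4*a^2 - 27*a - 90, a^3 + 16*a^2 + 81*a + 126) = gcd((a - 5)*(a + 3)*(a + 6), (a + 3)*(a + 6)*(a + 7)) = a^2 + 9*a + 18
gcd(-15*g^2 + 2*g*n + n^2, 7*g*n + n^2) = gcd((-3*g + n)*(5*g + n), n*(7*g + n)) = 1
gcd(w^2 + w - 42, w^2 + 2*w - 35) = w + 7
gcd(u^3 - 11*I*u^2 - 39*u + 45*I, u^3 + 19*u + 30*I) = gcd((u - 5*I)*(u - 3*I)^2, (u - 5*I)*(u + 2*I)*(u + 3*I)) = u - 5*I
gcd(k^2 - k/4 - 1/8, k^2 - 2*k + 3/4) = k - 1/2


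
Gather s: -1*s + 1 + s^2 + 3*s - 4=s^2 + 2*s - 3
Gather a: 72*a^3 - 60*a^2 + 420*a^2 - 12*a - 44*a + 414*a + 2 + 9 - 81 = 72*a^3 + 360*a^2 + 358*a - 70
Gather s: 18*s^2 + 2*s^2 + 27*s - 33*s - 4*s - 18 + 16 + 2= 20*s^2 - 10*s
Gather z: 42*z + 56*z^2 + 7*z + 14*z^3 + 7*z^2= 14*z^3 + 63*z^2 + 49*z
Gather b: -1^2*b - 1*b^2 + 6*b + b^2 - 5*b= 0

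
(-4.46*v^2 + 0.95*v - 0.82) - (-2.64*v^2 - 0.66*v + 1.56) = -1.82*v^2 + 1.61*v - 2.38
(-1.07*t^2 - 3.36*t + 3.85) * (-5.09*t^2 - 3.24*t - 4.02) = 5.4463*t^4 + 20.5692*t^3 - 4.4087*t^2 + 1.0332*t - 15.477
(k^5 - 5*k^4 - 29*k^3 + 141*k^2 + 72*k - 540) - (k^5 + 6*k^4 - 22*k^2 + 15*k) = -11*k^4 - 29*k^3 + 163*k^2 + 57*k - 540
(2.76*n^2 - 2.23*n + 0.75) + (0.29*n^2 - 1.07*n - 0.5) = 3.05*n^2 - 3.3*n + 0.25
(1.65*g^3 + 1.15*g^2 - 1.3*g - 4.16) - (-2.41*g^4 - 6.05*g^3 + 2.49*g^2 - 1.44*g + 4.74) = 2.41*g^4 + 7.7*g^3 - 1.34*g^2 + 0.14*g - 8.9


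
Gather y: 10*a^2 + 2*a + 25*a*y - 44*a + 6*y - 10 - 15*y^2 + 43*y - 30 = 10*a^2 - 42*a - 15*y^2 + y*(25*a + 49) - 40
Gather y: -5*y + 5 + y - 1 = 4 - 4*y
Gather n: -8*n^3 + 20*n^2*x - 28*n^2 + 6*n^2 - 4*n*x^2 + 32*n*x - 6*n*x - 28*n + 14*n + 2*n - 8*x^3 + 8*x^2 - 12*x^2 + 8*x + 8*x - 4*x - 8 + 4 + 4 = -8*n^3 + n^2*(20*x - 22) + n*(-4*x^2 + 26*x - 12) - 8*x^3 - 4*x^2 + 12*x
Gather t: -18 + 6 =-12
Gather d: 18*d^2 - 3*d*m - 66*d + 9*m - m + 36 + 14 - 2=18*d^2 + d*(-3*m - 66) + 8*m + 48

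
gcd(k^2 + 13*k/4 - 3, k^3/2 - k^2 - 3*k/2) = 1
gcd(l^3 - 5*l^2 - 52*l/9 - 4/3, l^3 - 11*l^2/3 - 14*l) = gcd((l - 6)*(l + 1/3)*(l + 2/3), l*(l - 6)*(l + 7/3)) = l - 6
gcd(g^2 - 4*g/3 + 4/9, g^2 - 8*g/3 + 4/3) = g - 2/3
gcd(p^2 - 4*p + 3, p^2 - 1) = p - 1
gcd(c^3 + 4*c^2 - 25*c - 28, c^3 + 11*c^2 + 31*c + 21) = c^2 + 8*c + 7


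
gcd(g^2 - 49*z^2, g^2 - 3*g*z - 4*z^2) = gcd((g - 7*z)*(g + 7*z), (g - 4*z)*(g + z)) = 1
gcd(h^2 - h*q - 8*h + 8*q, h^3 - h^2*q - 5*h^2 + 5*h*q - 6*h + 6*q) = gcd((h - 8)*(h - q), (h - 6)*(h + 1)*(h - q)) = -h + q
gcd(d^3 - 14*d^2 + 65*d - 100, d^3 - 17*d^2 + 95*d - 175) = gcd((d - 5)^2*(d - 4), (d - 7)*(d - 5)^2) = d^2 - 10*d + 25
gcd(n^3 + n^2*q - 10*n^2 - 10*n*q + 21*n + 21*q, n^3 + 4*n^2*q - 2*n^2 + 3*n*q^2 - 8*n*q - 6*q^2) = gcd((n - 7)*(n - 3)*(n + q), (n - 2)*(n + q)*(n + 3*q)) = n + q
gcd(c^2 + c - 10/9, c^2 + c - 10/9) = c^2 + c - 10/9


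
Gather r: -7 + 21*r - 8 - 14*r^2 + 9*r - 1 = -14*r^2 + 30*r - 16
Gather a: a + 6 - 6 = a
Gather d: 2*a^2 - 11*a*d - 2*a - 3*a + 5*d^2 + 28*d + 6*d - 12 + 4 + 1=2*a^2 - 5*a + 5*d^2 + d*(34 - 11*a) - 7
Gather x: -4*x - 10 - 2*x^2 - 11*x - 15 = -2*x^2 - 15*x - 25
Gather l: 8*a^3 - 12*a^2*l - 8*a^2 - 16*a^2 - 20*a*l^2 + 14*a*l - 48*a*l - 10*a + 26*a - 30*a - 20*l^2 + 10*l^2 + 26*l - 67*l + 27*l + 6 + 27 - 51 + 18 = 8*a^3 - 24*a^2 - 14*a + l^2*(-20*a - 10) + l*(-12*a^2 - 34*a - 14)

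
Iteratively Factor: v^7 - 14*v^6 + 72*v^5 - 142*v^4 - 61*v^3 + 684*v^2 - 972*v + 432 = (v - 3)*(v^6 - 11*v^5 + 39*v^4 - 25*v^3 - 136*v^2 + 276*v - 144) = (v - 3)*(v - 1)*(v^5 - 10*v^4 + 29*v^3 + 4*v^2 - 132*v + 144) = (v - 4)*(v - 3)*(v - 1)*(v^4 - 6*v^3 + 5*v^2 + 24*v - 36) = (v - 4)*(v - 3)^2*(v - 1)*(v^3 - 3*v^2 - 4*v + 12) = (v - 4)*(v - 3)^2*(v - 1)*(v + 2)*(v^2 - 5*v + 6) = (v - 4)*(v - 3)^3*(v - 1)*(v + 2)*(v - 2)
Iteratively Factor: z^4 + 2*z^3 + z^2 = (z)*(z^3 + 2*z^2 + z) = z*(z + 1)*(z^2 + z) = z*(z + 1)^2*(z)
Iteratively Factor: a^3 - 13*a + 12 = (a - 1)*(a^2 + a - 12) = (a - 1)*(a + 4)*(a - 3)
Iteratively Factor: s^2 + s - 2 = (s - 1)*(s + 2)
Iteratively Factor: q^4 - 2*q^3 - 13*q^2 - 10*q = (q - 5)*(q^3 + 3*q^2 + 2*q) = q*(q - 5)*(q^2 + 3*q + 2) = q*(q - 5)*(q + 2)*(q + 1)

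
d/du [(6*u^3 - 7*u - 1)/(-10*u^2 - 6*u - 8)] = (-30*u^4 - 36*u^3 - 107*u^2 - 10*u + 25)/(2*(25*u^4 + 30*u^3 + 49*u^2 + 24*u + 16))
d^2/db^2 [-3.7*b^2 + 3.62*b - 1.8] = -7.40000000000000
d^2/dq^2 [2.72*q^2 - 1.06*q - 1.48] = 5.44000000000000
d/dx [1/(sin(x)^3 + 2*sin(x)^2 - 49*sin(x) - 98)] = (-3*sin(x)^2 - 4*sin(x) + 49)*cos(x)/(sin(x)^3 + 2*sin(x)^2 - 49*sin(x) - 98)^2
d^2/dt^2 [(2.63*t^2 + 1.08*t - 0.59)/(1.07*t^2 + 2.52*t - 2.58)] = (-11.71008*t^3 + 39.509322*t^2 + 8.34343200000002*t + 38.30514)/(1.225043*t^6 + 8.655444*t^5 + 11.523258*t^4 - 25.737264*t^3 - 27.785052*t^2 + 50.322384*t - 17.173512)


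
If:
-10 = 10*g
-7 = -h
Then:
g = -1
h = 7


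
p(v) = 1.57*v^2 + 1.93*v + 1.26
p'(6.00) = 20.77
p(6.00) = 69.36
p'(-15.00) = -45.17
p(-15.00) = 325.56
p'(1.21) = 5.73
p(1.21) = 5.89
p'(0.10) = 2.24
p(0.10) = 1.47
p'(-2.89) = -7.14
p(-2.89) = 8.80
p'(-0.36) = 0.80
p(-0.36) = 0.77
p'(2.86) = 10.91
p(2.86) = 19.62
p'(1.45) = 6.48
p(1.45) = 7.36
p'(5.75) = 19.98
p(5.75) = 64.27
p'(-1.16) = -1.71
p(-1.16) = 1.13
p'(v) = 3.14*v + 1.93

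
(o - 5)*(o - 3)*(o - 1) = o^3 - 9*o^2 + 23*o - 15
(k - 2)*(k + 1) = k^2 - k - 2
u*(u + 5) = u^2 + 5*u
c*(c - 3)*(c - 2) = c^3 - 5*c^2 + 6*c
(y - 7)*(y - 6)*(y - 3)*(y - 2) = y^4 - 18*y^3 + 113*y^2 - 288*y + 252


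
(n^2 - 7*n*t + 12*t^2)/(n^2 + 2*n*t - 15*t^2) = (n - 4*t)/(n + 5*t)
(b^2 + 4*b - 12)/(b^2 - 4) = (b + 6)/(b + 2)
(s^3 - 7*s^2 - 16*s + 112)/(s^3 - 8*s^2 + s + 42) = (s^2 - 16)/(s^2 - s - 6)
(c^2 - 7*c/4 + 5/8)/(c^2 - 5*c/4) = (c - 1/2)/c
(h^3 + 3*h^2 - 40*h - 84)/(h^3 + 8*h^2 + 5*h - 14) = (h - 6)/(h - 1)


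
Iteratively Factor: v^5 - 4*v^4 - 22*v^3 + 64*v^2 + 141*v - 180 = (v + 3)*(v^4 - 7*v^3 - v^2 + 67*v - 60) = (v - 5)*(v + 3)*(v^3 - 2*v^2 - 11*v + 12) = (v - 5)*(v - 4)*(v + 3)*(v^2 + 2*v - 3) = (v - 5)*(v - 4)*(v - 1)*(v + 3)*(v + 3)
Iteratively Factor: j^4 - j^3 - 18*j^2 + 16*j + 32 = (j - 4)*(j^3 + 3*j^2 - 6*j - 8) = (j - 4)*(j + 4)*(j^2 - j - 2) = (j - 4)*(j - 2)*(j + 4)*(j + 1)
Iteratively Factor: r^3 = (r)*(r^2) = r^2*(r)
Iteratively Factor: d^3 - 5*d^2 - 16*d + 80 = (d - 4)*(d^2 - d - 20) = (d - 5)*(d - 4)*(d + 4)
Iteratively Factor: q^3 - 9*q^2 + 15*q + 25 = (q - 5)*(q^2 - 4*q - 5) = (q - 5)^2*(q + 1)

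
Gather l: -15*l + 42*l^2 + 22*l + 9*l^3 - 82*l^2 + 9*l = 9*l^3 - 40*l^2 + 16*l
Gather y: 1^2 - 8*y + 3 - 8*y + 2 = 6 - 16*y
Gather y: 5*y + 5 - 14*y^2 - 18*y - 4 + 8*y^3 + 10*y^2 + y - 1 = 8*y^3 - 4*y^2 - 12*y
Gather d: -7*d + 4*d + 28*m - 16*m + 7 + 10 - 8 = -3*d + 12*m + 9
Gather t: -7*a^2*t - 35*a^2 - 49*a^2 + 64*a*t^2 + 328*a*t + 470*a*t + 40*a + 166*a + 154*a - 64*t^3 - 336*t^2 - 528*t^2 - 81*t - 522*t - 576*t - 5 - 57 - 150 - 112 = -84*a^2 + 360*a - 64*t^3 + t^2*(64*a - 864) + t*(-7*a^2 + 798*a - 1179) - 324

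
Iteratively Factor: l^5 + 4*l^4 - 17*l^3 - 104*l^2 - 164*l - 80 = (l + 1)*(l^4 + 3*l^3 - 20*l^2 - 84*l - 80) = (l - 5)*(l + 1)*(l^3 + 8*l^2 + 20*l + 16) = (l - 5)*(l + 1)*(l + 4)*(l^2 + 4*l + 4) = (l - 5)*(l + 1)*(l + 2)*(l + 4)*(l + 2)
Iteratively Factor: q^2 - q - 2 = (q + 1)*(q - 2)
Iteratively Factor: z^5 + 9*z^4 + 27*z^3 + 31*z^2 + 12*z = (z + 4)*(z^4 + 5*z^3 + 7*z^2 + 3*z) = (z + 1)*(z + 4)*(z^3 + 4*z^2 + 3*z) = (z + 1)^2*(z + 4)*(z^2 + 3*z) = z*(z + 1)^2*(z + 4)*(z + 3)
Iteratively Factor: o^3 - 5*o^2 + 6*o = (o - 2)*(o^2 - 3*o) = (o - 3)*(o - 2)*(o)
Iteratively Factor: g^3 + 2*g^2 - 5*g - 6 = (g - 2)*(g^2 + 4*g + 3) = (g - 2)*(g + 1)*(g + 3)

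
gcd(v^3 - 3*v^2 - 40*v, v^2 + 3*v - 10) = v + 5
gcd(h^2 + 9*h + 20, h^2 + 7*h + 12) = h + 4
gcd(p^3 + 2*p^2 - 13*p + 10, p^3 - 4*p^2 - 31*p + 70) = p^2 + 3*p - 10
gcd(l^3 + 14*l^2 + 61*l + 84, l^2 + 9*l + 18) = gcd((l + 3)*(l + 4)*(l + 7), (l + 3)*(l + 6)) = l + 3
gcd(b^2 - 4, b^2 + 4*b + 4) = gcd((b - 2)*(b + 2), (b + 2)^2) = b + 2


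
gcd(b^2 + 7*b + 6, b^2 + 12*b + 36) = b + 6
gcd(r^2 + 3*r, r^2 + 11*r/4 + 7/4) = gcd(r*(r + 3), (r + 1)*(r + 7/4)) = 1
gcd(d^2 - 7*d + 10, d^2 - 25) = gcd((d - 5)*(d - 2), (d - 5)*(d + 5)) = d - 5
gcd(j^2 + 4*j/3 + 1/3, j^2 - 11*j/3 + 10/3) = 1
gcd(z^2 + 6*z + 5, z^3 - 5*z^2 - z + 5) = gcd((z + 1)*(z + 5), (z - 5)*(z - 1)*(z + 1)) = z + 1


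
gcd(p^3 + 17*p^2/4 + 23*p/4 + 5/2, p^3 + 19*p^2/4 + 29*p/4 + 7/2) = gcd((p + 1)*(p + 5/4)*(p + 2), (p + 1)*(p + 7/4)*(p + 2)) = p^2 + 3*p + 2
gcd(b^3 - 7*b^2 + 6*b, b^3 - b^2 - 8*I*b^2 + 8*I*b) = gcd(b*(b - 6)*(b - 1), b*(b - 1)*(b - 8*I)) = b^2 - b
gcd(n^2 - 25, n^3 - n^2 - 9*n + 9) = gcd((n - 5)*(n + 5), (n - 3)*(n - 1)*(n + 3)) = 1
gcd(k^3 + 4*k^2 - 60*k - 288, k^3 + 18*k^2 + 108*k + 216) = k^2 + 12*k + 36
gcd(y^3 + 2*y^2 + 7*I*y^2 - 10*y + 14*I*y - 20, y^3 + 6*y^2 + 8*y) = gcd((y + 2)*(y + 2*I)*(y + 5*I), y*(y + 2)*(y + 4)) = y + 2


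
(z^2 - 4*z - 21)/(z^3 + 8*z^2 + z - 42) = (z - 7)/(z^2 + 5*z - 14)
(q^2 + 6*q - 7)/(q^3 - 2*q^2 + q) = (q + 7)/(q*(q - 1))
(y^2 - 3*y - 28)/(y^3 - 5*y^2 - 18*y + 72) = (y - 7)/(y^2 - 9*y + 18)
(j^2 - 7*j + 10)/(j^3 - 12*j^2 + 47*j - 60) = (j - 2)/(j^2 - 7*j + 12)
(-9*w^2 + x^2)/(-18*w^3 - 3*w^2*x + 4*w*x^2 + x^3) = (-3*w + x)/(-6*w^2 + w*x + x^2)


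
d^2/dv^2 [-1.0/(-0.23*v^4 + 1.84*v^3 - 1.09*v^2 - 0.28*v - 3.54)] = ((-2.76*v^2 + 11.04*v - 2.18)*(0.23*v^4 - 1.84*v^3 + 1.09*v^2 + 0.28*v + 3.54) + 1.0*(0.92*v^3 - 5.52*v^2 + 2.18*v + 0.28)*(1.84*v^3 - 11.04*v^2 + 4.36*v + 0.56))/(0.23*v^4 - 1.84*v^3 + 1.09*v^2 + 0.28*v + 3.54)^3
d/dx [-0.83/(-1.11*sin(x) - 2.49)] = -0.9213*cos(x)/(1.11*sin(x) + 2.49)^2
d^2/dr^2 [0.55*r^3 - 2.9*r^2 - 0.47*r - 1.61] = 3.3*r - 5.8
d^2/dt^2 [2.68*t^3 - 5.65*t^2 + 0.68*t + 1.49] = 16.08*t - 11.3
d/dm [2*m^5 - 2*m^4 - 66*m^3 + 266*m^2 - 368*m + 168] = 10*m^4 - 8*m^3 - 198*m^2 + 532*m - 368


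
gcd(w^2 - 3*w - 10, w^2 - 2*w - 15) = w - 5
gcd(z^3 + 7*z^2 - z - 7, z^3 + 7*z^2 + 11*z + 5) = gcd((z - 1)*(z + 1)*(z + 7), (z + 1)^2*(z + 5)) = z + 1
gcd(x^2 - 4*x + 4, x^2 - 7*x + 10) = x - 2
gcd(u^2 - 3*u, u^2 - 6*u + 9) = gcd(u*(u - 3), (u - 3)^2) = u - 3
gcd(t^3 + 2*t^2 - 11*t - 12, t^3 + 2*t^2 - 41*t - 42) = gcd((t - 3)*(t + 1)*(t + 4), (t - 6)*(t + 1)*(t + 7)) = t + 1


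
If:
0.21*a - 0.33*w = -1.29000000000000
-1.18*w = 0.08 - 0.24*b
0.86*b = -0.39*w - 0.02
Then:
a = -6.25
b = 0.01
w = -0.07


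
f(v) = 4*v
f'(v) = 4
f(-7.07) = -28.28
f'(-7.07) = 4.00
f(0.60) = 2.40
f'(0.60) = 4.00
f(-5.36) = -21.44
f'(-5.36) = 4.00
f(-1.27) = -5.08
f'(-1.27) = 4.00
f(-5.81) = -23.24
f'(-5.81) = 4.00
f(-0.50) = -2.00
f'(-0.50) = 4.00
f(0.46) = 1.84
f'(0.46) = 4.00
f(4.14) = 16.56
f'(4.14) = 4.00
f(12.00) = 48.00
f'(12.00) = 4.00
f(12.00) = 48.00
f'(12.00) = 4.00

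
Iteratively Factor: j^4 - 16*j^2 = (j)*(j^3 - 16*j) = j*(j + 4)*(j^2 - 4*j) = j^2*(j + 4)*(j - 4)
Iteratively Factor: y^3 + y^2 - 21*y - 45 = (y + 3)*(y^2 - 2*y - 15) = (y + 3)^2*(y - 5)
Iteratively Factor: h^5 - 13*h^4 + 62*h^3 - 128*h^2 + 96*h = (h - 4)*(h^4 - 9*h^3 + 26*h^2 - 24*h) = (h - 4)*(h - 2)*(h^3 - 7*h^2 + 12*h) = h*(h - 4)*(h - 2)*(h^2 - 7*h + 12) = h*(h - 4)^2*(h - 2)*(h - 3)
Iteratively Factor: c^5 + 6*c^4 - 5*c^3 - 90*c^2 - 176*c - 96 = (c + 1)*(c^4 + 5*c^3 - 10*c^2 - 80*c - 96) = (c + 1)*(c + 2)*(c^3 + 3*c^2 - 16*c - 48) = (c + 1)*(c + 2)*(c + 4)*(c^2 - c - 12) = (c - 4)*(c + 1)*(c + 2)*(c + 4)*(c + 3)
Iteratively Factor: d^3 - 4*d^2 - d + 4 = (d + 1)*(d^2 - 5*d + 4) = (d - 1)*(d + 1)*(d - 4)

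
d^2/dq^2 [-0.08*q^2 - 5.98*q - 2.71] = -0.160000000000000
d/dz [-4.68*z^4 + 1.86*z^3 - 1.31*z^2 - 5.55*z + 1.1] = -18.72*z^3 + 5.58*z^2 - 2.62*z - 5.55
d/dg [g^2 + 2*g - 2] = 2*g + 2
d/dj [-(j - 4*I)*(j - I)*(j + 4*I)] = -3*j^2 + 2*I*j - 16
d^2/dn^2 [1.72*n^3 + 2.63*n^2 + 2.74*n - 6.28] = 10.32*n + 5.26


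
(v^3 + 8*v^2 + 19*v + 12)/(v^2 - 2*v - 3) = (v^2 + 7*v + 12)/(v - 3)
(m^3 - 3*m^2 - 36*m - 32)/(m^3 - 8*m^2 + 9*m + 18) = (m^2 - 4*m - 32)/(m^2 - 9*m + 18)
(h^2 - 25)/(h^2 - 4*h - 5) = (h + 5)/(h + 1)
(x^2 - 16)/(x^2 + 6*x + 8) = (x - 4)/(x + 2)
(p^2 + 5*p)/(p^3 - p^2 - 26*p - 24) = p*(p + 5)/(p^3 - p^2 - 26*p - 24)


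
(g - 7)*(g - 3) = g^2 - 10*g + 21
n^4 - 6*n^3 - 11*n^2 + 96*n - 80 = (n - 5)*(n - 4)*(n - 1)*(n + 4)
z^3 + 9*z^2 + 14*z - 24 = (z - 1)*(z + 4)*(z + 6)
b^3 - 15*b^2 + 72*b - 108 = (b - 6)^2*(b - 3)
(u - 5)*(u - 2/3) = u^2 - 17*u/3 + 10/3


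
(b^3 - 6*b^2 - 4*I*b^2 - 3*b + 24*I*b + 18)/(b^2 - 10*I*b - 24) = (b^3 + b^2*(-6 - 4*I) + b*(-3 + 24*I) + 18)/(b^2 - 10*I*b - 24)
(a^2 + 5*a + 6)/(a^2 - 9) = (a + 2)/(a - 3)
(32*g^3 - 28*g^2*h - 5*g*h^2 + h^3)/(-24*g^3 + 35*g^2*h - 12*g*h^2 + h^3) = (-4*g - h)/(3*g - h)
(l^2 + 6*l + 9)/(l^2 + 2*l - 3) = (l + 3)/(l - 1)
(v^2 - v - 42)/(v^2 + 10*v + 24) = (v - 7)/(v + 4)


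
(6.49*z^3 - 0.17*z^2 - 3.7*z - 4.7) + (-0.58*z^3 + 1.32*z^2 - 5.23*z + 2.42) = 5.91*z^3 + 1.15*z^2 - 8.93*z - 2.28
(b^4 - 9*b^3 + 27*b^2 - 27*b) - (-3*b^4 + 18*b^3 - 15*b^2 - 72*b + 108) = 4*b^4 - 27*b^3 + 42*b^2 + 45*b - 108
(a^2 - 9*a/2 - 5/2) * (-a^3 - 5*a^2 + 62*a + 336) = -a^5 - a^4/2 + 87*a^3 + 139*a^2/2 - 1667*a - 840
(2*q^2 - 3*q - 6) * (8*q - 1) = 16*q^3 - 26*q^2 - 45*q + 6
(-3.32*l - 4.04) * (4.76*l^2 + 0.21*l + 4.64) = -15.8032*l^3 - 19.9276*l^2 - 16.2532*l - 18.7456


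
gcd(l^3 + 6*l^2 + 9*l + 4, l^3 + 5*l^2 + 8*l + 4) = l + 1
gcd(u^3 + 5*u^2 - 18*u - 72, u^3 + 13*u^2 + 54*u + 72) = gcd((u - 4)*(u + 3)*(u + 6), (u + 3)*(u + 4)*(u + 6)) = u^2 + 9*u + 18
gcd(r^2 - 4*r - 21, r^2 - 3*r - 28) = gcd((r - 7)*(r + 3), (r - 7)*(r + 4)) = r - 7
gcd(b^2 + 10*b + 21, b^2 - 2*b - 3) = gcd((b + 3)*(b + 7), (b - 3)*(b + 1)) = 1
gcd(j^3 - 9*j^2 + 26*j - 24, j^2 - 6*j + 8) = j^2 - 6*j + 8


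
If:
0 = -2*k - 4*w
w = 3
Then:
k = -6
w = 3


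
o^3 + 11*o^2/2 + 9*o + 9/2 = (o + 1)*(o + 3/2)*(o + 3)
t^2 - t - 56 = (t - 8)*(t + 7)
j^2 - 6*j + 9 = (j - 3)^2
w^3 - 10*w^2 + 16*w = w*(w - 8)*(w - 2)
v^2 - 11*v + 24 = (v - 8)*(v - 3)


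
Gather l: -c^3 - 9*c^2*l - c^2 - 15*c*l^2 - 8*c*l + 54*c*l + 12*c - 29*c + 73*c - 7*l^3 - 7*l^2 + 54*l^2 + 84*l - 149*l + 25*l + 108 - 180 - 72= -c^3 - c^2 + 56*c - 7*l^3 + l^2*(47 - 15*c) + l*(-9*c^2 + 46*c - 40) - 144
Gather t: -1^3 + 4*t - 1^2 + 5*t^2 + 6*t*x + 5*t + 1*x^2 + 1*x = 5*t^2 + t*(6*x + 9) + x^2 + x - 2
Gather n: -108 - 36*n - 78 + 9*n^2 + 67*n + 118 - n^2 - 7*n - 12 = 8*n^2 + 24*n - 80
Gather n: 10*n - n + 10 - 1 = 9*n + 9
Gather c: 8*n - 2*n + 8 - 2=6*n + 6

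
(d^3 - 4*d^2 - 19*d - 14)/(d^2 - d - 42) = (d^2 + 3*d + 2)/(d + 6)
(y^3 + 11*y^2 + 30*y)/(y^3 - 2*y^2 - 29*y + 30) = y*(y + 6)/(y^2 - 7*y + 6)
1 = 1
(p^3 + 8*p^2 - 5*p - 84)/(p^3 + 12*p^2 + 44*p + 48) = (p^2 + 4*p - 21)/(p^2 + 8*p + 12)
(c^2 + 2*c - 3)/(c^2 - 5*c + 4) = (c + 3)/(c - 4)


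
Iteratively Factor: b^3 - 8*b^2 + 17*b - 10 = (b - 1)*(b^2 - 7*b + 10) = (b - 5)*(b - 1)*(b - 2)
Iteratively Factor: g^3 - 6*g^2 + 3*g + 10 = (g + 1)*(g^2 - 7*g + 10) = (g - 5)*(g + 1)*(g - 2)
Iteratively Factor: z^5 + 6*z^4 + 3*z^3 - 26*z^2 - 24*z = (z - 2)*(z^4 + 8*z^3 + 19*z^2 + 12*z) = (z - 2)*(z + 1)*(z^3 + 7*z^2 + 12*z) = (z - 2)*(z + 1)*(z + 3)*(z^2 + 4*z) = (z - 2)*(z + 1)*(z + 3)*(z + 4)*(z)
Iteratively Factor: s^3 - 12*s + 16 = (s + 4)*(s^2 - 4*s + 4) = (s - 2)*(s + 4)*(s - 2)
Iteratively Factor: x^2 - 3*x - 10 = (x - 5)*(x + 2)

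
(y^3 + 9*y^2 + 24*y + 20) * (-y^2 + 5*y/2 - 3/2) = -y^5 - 13*y^4/2 - 3*y^3 + 53*y^2/2 + 14*y - 30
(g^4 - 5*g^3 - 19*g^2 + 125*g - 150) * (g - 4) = g^5 - 9*g^4 + g^3 + 201*g^2 - 650*g + 600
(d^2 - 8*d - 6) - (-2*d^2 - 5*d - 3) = 3*d^2 - 3*d - 3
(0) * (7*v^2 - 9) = 0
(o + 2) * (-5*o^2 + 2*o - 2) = -5*o^3 - 8*o^2 + 2*o - 4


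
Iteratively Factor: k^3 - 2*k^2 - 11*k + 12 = (k - 4)*(k^2 + 2*k - 3) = (k - 4)*(k + 3)*(k - 1)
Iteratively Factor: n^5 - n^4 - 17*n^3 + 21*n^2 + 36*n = (n + 1)*(n^4 - 2*n^3 - 15*n^2 + 36*n) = n*(n + 1)*(n^3 - 2*n^2 - 15*n + 36) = n*(n - 3)*(n + 1)*(n^2 + n - 12) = n*(n - 3)^2*(n + 1)*(n + 4)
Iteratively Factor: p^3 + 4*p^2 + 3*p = (p + 1)*(p^2 + 3*p) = (p + 1)*(p + 3)*(p)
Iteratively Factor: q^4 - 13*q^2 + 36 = (q - 2)*(q^3 + 2*q^2 - 9*q - 18) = (q - 2)*(q + 2)*(q^2 - 9) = (q - 2)*(q + 2)*(q + 3)*(q - 3)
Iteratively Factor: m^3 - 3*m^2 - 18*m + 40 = (m - 2)*(m^2 - m - 20) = (m - 5)*(m - 2)*(m + 4)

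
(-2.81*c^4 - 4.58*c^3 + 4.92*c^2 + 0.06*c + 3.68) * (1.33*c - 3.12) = -3.7373*c^5 + 2.6758*c^4 + 20.8332*c^3 - 15.2706*c^2 + 4.7072*c - 11.4816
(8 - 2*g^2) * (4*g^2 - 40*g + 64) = -8*g^4 + 80*g^3 - 96*g^2 - 320*g + 512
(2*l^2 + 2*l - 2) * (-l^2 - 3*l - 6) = -2*l^4 - 8*l^3 - 16*l^2 - 6*l + 12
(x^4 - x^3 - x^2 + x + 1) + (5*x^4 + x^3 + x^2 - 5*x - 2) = 6*x^4 - 4*x - 1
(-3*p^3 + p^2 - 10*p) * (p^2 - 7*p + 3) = -3*p^5 + 22*p^4 - 26*p^3 + 73*p^2 - 30*p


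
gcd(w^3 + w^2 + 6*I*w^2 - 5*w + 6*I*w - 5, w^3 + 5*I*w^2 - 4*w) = w + I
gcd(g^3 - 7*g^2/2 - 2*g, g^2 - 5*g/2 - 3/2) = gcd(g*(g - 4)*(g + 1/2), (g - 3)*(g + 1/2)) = g + 1/2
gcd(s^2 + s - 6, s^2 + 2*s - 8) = s - 2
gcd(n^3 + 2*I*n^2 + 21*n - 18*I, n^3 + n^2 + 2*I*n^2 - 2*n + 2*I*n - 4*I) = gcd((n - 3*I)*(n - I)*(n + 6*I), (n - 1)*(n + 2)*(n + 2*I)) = 1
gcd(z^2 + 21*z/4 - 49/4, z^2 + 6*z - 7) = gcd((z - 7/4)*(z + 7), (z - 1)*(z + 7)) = z + 7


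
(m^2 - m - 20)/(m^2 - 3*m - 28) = (m - 5)/(m - 7)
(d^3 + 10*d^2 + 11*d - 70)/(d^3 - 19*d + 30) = (d + 7)/(d - 3)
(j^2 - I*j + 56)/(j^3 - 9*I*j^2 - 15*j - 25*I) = (-j^2 + I*j - 56)/(-j^3 + 9*I*j^2 + 15*j + 25*I)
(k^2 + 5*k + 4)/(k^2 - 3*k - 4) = (k + 4)/(k - 4)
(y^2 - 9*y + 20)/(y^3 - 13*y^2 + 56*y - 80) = 1/(y - 4)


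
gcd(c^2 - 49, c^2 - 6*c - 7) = c - 7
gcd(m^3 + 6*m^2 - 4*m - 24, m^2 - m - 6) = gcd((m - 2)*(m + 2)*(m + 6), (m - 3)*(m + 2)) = m + 2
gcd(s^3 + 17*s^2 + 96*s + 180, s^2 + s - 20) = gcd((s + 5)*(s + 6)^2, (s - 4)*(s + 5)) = s + 5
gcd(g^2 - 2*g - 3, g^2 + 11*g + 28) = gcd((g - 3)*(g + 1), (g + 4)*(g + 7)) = 1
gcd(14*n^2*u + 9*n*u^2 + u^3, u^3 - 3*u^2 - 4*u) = u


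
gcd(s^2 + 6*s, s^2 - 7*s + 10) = 1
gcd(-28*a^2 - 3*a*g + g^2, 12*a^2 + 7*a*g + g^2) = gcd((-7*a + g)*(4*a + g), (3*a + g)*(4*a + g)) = 4*a + g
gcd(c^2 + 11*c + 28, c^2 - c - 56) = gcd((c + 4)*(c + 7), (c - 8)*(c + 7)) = c + 7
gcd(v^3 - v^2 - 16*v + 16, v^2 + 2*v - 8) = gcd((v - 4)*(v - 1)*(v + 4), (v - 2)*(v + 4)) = v + 4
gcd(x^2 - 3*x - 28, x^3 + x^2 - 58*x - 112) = 1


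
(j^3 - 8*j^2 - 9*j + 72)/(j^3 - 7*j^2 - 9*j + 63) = (j - 8)/(j - 7)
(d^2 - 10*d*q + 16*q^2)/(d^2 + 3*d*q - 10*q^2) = (d - 8*q)/(d + 5*q)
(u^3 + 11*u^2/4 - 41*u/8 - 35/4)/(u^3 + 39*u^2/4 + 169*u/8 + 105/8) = (2*u^2 + 3*u - 14)/(2*u^2 + 17*u + 21)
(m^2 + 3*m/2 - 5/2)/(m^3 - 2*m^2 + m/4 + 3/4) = 2*(2*m + 5)/(4*m^2 - 4*m - 3)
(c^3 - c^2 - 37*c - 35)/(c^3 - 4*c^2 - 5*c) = (c^2 - 2*c - 35)/(c*(c - 5))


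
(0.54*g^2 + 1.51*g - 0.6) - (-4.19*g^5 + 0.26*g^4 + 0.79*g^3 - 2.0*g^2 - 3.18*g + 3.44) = 4.19*g^5 - 0.26*g^4 - 0.79*g^3 + 2.54*g^2 + 4.69*g - 4.04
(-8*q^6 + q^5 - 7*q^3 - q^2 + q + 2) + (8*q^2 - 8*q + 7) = -8*q^6 + q^5 - 7*q^3 + 7*q^2 - 7*q + 9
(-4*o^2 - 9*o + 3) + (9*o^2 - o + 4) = 5*o^2 - 10*o + 7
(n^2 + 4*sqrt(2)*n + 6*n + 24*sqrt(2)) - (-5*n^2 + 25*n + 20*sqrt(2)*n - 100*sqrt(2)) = 6*n^2 - 16*sqrt(2)*n - 19*n + 124*sqrt(2)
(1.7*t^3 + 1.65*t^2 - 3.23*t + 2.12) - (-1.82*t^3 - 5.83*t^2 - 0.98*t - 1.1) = 3.52*t^3 + 7.48*t^2 - 2.25*t + 3.22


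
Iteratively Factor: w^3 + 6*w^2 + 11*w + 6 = (w + 3)*(w^2 + 3*w + 2) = (w + 2)*(w + 3)*(w + 1)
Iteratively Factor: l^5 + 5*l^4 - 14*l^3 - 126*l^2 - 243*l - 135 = (l + 1)*(l^4 + 4*l^3 - 18*l^2 - 108*l - 135) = (l + 1)*(l + 3)*(l^3 + l^2 - 21*l - 45) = (l - 5)*(l + 1)*(l + 3)*(l^2 + 6*l + 9) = (l - 5)*(l + 1)*(l + 3)^2*(l + 3)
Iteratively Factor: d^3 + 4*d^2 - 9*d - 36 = (d + 3)*(d^2 + d - 12) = (d + 3)*(d + 4)*(d - 3)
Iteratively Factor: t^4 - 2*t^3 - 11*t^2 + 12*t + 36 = (t + 2)*(t^3 - 4*t^2 - 3*t + 18) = (t - 3)*(t + 2)*(t^2 - t - 6) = (t - 3)*(t + 2)^2*(t - 3)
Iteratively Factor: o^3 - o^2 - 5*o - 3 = (o + 1)*(o^2 - 2*o - 3) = (o - 3)*(o + 1)*(o + 1)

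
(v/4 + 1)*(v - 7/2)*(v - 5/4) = v^3/4 - 3*v^2/16 - 117*v/32 + 35/8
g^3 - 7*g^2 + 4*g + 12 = (g - 6)*(g - 2)*(g + 1)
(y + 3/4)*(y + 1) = y^2 + 7*y/4 + 3/4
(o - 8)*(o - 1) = o^2 - 9*o + 8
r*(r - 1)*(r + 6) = r^3 + 5*r^2 - 6*r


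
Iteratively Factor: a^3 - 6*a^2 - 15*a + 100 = (a - 5)*(a^2 - a - 20) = (a - 5)^2*(a + 4)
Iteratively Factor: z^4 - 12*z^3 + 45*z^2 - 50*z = (z)*(z^3 - 12*z^2 + 45*z - 50) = z*(z - 2)*(z^2 - 10*z + 25) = z*(z - 5)*(z - 2)*(z - 5)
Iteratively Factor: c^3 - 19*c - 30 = (c + 2)*(c^2 - 2*c - 15) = (c + 2)*(c + 3)*(c - 5)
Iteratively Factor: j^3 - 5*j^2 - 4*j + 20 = (j - 5)*(j^2 - 4) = (j - 5)*(j - 2)*(j + 2)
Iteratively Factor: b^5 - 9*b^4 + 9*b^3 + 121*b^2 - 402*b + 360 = (b - 2)*(b^4 - 7*b^3 - 5*b^2 + 111*b - 180) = (b - 3)*(b - 2)*(b^3 - 4*b^2 - 17*b + 60) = (b - 3)*(b - 2)*(b + 4)*(b^2 - 8*b + 15) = (b - 3)^2*(b - 2)*(b + 4)*(b - 5)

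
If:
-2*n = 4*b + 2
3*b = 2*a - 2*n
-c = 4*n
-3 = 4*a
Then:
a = -3/4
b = -1/2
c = 0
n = 0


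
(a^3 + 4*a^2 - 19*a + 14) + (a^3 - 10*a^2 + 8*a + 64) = 2*a^3 - 6*a^2 - 11*a + 78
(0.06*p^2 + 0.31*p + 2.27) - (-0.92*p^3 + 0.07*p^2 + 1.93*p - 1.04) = 0.92*p^3 - 0.01*p^2 - 1.62*p + 3.31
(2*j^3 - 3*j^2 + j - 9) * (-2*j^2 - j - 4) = -4*j^5 + 4*j^4 - 7*j^3 + 29*j^2 + 5*j + 36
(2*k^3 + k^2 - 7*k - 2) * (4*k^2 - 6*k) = 8*k^5 - 8*k^4 - 34*k^3 + 34*k^2 + 12*k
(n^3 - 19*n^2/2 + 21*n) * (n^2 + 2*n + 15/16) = n^5 - 15*n^4/2 + 47*n^3/16 + 1059*n^2/32 + 315*n/16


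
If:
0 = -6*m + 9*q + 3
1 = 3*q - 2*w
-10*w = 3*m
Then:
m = 10/13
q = 7/39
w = -3/13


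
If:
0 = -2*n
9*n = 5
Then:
No Solution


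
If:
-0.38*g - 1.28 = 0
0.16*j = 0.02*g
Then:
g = -3.37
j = -0.42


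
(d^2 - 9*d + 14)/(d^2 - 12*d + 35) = (d - 2)/(d - 5)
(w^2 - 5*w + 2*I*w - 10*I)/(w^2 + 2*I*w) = (w - 5)/w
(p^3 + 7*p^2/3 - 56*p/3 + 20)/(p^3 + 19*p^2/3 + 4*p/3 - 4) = (3*p^2 - 11*p + 10)/(3*p^2 + p - 2)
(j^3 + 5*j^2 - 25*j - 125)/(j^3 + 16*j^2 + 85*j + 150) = (j - 5)/(j + 6)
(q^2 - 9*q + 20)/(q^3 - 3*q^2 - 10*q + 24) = (q - 5)/(q^2 + q - 6)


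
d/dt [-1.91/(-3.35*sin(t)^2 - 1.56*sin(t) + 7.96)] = -(12.797*sin(t) + 2.9796)*cos(t)/(3.35*sin(t)^2 + 1.56*sin(t) - 7.96)^2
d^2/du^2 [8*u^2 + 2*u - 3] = 16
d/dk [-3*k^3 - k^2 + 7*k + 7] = -9*k^2 - 2*k + 7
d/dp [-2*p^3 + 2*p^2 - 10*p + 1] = -6*p^2 + 4*p - 10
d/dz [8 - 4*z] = -4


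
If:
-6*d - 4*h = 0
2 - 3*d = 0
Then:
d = 2/3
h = -1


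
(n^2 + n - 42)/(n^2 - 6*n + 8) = (n^2 + n - 42)/(n^2 - 6*n + 8)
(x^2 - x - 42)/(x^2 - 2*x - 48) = (x - 7)/(x - 8)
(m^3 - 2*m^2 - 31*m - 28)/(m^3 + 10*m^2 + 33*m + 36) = (m^2 - 6*m - 7)/(m^2 + 6*m + 9)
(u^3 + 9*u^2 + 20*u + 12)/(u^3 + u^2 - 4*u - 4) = (u + 6)/(u - 2)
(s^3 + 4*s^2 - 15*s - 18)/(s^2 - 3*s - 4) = (s^2 + 3*s - 18)/(s - 4)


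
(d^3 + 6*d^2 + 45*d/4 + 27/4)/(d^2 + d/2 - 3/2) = (2*d^2 + 9*d + 9)/(2*(d - 1))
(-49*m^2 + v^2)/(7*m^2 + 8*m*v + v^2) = (-7*m + v)/(m + v)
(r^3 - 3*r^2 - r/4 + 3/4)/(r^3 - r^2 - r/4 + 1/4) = (r - 3)/(r - 1)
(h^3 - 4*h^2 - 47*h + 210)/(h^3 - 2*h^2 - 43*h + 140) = (h - 6)/(h - 4)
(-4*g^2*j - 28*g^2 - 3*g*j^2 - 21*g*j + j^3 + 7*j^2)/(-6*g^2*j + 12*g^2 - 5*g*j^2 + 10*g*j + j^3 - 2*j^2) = (4*g*j + 28*g - j^2 - 7*j)/(6*g*j - 12*g - j^2 + 2*j)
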